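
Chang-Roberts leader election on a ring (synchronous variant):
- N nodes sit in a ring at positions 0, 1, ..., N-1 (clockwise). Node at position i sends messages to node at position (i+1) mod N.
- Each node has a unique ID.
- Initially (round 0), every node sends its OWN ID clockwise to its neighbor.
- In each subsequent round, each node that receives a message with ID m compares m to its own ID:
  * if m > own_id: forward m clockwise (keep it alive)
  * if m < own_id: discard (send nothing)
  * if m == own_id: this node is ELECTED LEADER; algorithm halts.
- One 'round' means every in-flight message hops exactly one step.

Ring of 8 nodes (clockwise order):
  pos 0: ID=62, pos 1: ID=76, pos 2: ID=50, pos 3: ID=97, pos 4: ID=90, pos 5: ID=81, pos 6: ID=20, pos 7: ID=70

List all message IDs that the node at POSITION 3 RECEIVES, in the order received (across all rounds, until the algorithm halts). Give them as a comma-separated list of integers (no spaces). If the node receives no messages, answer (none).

Round 1: pos1(id76) recv 62: drop; pos2(id50) recv 76: fwd; pos3(id97) recv 50: drop; pos4(id90) recv 97: fwd; pos5(id81) recv 90: fwd; pos6(id20) recv 81: fwd; pos7(id70) recv 20: drop; pos0(id62) recv 70: fwd
Round 2: pos3(id97) recv 76: drop; pos5(id81) recv 97: fwd; pos6(id20) recv 90: fwd; pos7(id70) recv 81: fwd; pos1(id76) recv 70: drop
Round 3: pos6(id20) recv 97: fwd; pos7(id70) recv 90: fwd; pos0(id62) recv 81: fwd
Round 4: pos7(id70) recv 97: fwd; pos0(id62) recv 90: fwd; pos1(id76) recv 81: fwd
Round 5: pos0(id62) recv 97: fwd; pos1(id76) recv 90: fwd; pos2(id50) recv 81: fwd
Round 6: pos1(id76) recv 97: fwd; pos2(id50) recv 90: fwd; pos3(id97) recv 81: drop
Round 7: pos2(id50) recv 97: fwd; pos3(id97) recv 90: drop
Round 8: pos3(id97) recv 97: ELECTED

Answer: 50,76,81,90,97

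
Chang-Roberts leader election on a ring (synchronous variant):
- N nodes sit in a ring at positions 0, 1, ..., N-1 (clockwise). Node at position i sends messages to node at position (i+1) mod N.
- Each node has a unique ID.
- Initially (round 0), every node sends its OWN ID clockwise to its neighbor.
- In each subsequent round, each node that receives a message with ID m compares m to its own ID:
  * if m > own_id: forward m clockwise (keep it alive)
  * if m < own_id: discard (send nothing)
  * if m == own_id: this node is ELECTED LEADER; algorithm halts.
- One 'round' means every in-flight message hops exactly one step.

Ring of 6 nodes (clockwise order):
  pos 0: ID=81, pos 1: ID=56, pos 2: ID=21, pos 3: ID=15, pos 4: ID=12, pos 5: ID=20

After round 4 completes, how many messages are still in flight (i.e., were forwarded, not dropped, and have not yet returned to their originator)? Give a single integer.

Round 1: pos1(id56) recv 81: fwd; pos2(id21) recv 56: fwd; pos3(id15) recv 21: fwd; pos4(id12) recv 15: fwd; pos5(id20) recv 12: drop; pos0(id81) recv 20: drop
Round 2: pos2(id21) recv 81: fwd; pos3(id15) recv 56: fwd; pos4(id12) recv 21: fwd; pos5(id20) recv 15: drop
Round 3: pos3(id15) recv 81: fwd; pos4(id12) recv 56: fwd; pos5(id20) recv 21: fwd
Round 4: pos4(id12) recv 81: fwd; pos5(id20) recv 56: fwd; pos0(id81) recv 21: drop
After round 4: 2 messages still in flight

Answer: 2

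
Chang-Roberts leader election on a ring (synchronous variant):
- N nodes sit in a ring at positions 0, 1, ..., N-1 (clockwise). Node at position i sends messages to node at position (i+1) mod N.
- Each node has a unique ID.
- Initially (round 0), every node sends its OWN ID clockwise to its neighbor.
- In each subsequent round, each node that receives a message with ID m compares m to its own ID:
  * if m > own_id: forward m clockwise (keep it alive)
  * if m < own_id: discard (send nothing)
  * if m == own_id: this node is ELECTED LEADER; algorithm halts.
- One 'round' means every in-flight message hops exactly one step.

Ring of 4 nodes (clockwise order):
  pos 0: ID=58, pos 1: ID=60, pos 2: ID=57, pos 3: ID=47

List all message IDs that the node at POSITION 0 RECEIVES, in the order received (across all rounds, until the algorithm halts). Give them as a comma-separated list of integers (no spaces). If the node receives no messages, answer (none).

Round 1: pos1(id60) recv 58: drop; pos2(id57) recv 60: fwd; pos3(id47) recv 57: fwd; pos0(id58) recv 47: drop
Round 2: pos3(id47) recv 60: fwd; pos0(id58) recv 57: drop
Round 3: pos0(id58) recv 60: fwd
Round 4: pos1(id60) recv 60: ELECTED

Answer: 47,57,60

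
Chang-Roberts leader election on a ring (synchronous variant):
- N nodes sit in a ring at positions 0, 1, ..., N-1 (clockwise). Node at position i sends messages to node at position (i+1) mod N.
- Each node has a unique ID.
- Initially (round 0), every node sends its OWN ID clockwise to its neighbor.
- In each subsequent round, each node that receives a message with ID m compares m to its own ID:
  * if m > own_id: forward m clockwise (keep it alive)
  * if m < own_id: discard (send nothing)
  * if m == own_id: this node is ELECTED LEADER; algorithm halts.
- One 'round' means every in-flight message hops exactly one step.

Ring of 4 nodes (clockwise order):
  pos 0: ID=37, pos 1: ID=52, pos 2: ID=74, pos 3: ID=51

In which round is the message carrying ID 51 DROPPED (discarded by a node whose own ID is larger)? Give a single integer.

Round 1: pos1(id52) recv 37: drop; pos2(id74) recv 52: drop; pos3(id51) recv 74: fwd; pos0(id37) recv 51: fwd
Round 2: pos0(id37) recv 74: fwd; pos1(id52) recv 51: drop
Round 3: pos1(id52) recv 74: fwd
Round 4: pos2(id74) recv 74: ELECTED
Message ID 51 originates at pos 3; dropped at pos 1 in round 2

Answer: 2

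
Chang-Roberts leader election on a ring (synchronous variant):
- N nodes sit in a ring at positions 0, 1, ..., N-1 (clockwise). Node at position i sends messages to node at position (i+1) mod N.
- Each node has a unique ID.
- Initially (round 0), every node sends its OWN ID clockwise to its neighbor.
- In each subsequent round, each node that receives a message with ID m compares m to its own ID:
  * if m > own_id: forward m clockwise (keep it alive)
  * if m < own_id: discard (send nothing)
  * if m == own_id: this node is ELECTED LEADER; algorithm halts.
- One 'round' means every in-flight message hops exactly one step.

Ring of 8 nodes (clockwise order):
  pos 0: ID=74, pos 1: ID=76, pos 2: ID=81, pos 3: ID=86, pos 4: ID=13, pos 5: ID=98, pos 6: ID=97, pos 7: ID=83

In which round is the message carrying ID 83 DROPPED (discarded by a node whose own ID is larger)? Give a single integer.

Answer: 4

Derivation:
Round 1: pos1(id76) recv 74: drop; pos2(id81) recv 76: drop; pos3(id86) recv 81: drop; pos4(id13) recv 86: fwd; pos5(id98) recv 13: drop; pos6(id97) recv 98: fwd; pos7(id83) recv 97: fwd; pos0(id74) recv 83: fwd
Round 2: pos5(id98) recv 86: drop; pos7(id83) recv 98: fwd; pos0(id74) recv 97: fwd; pos1(id76) recv 83: fwd
Round 3: pos0(id74) recv 98: fwd; pos1(id76) recv 97: fwd; pos2(id81) recv 83: fwd
Round 4: pos1(id76) recv 98: fwd; pos2(id81) recv 97: fwd; pos3(id86) recv 83: drop
Round 5: pos2(id81) recv 98: fwd; pos3(id86) recv 97: fwd
Round 6: pos3(id86) recv 98: fwd; pos4(id13) recv 97: fwd
Round 7: pos4(id13) recv 98: fwd; pos5(id98) recv 97: drop
Round 8: pos5(id98) recv 98: ELECTED
Message ID 83 originates at pos 7; dropped at pos 3 in round 4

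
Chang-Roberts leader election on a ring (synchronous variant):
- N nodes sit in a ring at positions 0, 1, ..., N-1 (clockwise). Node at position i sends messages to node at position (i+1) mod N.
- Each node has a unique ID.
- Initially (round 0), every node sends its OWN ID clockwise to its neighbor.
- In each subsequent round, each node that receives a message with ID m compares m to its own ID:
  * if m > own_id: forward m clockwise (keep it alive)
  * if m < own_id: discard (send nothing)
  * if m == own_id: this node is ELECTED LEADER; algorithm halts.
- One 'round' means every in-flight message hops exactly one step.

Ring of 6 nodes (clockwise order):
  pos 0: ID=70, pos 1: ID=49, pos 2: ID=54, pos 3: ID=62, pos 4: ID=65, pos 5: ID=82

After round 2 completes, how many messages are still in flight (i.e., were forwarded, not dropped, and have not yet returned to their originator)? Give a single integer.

Answer: 2

Derivation:
Round 1: pos1(id49) recv 70: fwd; pos2(id54) recv 49: drop; pos3(id62) recv 54: drop; pos4(id65) recv 62: drop; pos5(id82) recv 65: drop; pos0(id70) recv 82: fwd
Round 2: pos2(id54) recv 70: fwd; pos1(id49) recv 82: fwd
After round 2: 2 messages still in flight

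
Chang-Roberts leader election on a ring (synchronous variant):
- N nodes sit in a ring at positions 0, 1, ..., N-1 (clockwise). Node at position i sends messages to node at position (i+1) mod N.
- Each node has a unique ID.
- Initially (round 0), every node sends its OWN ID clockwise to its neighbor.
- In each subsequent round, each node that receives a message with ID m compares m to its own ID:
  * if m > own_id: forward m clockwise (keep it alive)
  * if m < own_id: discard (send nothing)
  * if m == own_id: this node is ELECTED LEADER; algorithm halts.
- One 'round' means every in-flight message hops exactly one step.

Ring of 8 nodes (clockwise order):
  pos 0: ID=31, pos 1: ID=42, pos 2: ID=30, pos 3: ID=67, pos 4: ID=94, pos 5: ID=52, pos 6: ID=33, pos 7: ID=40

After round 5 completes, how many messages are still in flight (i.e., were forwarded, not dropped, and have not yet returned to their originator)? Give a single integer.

Round 1: pos1(id42) recv 31: drop; pos2(id30) recv 42: fwd; pos3(id67) recv 30: drop; pos4(id94) recv 67: drop; pos5(id52) recv 94: fwd; pos6(id33) recv 52: fwd; pos7(id40) recv 33: drop; pos0(id31) recv 40: fwd
Round 2: pos3(id67) recv 42: drop; pos6(id33) recv 94: fwd; pos7(id40) recv 52: fwd; pos1(id42) recv 40: drop
Round 3: pos7(id40) recv 94: fwd; pos0(id31) recv 52: fwd
Round 4: pos0(id31) recv 94: fwd; pos1(id42) recv 52: fwd
Round 5: pos1(id42) recv 94: fwd; pos2(id30) recv 52: fwd
After round 5: 2 messages still in flight

Answer: 2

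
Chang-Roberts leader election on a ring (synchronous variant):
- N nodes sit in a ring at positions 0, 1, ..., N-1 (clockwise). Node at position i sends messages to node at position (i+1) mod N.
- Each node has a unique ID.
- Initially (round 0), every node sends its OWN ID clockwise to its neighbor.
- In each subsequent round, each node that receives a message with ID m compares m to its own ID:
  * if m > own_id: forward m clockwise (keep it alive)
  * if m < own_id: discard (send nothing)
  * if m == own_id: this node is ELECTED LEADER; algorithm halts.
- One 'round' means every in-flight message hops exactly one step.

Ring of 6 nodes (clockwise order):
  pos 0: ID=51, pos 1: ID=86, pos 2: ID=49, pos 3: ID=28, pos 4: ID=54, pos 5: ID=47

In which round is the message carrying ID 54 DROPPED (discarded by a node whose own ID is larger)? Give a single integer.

Answer: 3

Derivation:
Round 1: pos1(id86) recv 51: drop; pos2(id49) recv 86: fwd; pos3(id28) recv 49: fwd; pos4(id54) recv 28: drop; pos5(id47) recv 54: fwd; pos0(id51) recv 47: drop
Round 2: pos3(id28) recv 86: fwd; pos4(id54) recv 49: drop; pos0(id51) recv 54: fwd
Round 3: pos4(id54) recv 86: fwd; pos1(id86) recv 54: drop
Round 4: pos5(id47) recv 86: fwd
Round 5: pos0(id51) recv 86: fwd
Round 6: pos1(id86) recv 86: ELECTED
Message ID 54 originates at pos 4; dropped at pos 1 in round 3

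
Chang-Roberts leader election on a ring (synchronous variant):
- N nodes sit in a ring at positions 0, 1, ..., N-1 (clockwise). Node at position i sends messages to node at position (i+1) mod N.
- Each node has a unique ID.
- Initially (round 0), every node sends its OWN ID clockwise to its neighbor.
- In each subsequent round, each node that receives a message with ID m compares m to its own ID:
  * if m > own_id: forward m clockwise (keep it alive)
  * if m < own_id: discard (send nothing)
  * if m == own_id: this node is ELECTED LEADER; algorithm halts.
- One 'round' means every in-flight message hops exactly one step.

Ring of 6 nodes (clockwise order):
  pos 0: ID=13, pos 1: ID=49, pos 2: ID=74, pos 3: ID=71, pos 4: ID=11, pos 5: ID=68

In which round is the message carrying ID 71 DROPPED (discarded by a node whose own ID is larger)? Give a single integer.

Answer: 5

Derivation:
Round 1: pos1(id49) recv 13: drop; pos2(id74) recv 49: drop; pos3(id71) recv 74: fwd; pos4(id11) recv 71: fwd; pos5(id68) recv 11: drop; pos0(id13) recv 68: fwd
Round 2: pos4(id11) recv 74: fwd; pos5(id68) recv 71: fwd; pos1(id49) recv 68: fwd
Round 3: pos5(id68) recv 74: fwd; pos0(id13) recv 71: fwd; pos2(id74) recv 68: drop
Round 4: pos0(id13) recv 74: fwd; pos1(id49) recv 71: fwd
Round 5: pos1(id49) recv 74: fwd; pos2(id74) recv 71: drop
Round 6: pos2(id74) recv 74: ELECTED
Message ID 71 originates at pos 3; dropped at pos 2 in round 5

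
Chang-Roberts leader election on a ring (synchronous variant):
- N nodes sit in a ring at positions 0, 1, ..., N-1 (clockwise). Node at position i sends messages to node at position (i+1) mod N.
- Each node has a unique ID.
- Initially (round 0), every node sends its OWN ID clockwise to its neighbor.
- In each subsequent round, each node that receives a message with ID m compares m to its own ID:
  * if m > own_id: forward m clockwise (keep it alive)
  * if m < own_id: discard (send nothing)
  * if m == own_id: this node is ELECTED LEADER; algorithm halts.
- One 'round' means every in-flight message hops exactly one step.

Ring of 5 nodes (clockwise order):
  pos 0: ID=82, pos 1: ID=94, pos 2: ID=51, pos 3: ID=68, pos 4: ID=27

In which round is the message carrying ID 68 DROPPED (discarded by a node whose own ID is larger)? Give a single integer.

Answer: 2

Derivation:
Round 1: pos1(id94) recv 82: drop; pos2(id51) recv 94: fwd; pos3(id68) recv 51: drop; pos4(id27) recv 68: fwd; pos0(id82) recv 27: drop
Round 2: pos3(id68) recv 94: fwd; pos0(id82) recv 68: drop
Round 3: pos4(id27) recv 94: fwd
Round 4: pos0(id82) recv 94: fwd
Round 5: pos1(id94) recv 94: ELECTED
Message ID 68 originates at pos 3; dropped at pos 0 in round 2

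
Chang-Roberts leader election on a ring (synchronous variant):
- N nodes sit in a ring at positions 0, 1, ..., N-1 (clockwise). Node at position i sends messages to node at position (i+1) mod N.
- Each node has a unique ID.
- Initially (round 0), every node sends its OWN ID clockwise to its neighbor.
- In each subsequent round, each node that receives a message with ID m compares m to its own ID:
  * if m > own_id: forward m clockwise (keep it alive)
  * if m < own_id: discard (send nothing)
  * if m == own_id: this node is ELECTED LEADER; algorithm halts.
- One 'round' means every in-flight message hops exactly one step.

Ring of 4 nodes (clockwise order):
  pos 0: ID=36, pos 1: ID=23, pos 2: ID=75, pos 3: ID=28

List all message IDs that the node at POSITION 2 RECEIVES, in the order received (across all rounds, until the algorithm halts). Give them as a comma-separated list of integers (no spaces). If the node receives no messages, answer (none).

Answer: 23,36,75

Derivation:
Round 1: pos1(id23) recv 36: fwd; pos2(id75) recv 23: drop; pos3(id28) recv 75: fwd; pos0(id36) recv 28: drop
Round 2: pos2(id75) recv 36: drop; pos0(id36) recv 75: fwd
Round 3: pos1(id23) recv 75: fwd
Round 4: pos2(id75) recv 75: ELECTED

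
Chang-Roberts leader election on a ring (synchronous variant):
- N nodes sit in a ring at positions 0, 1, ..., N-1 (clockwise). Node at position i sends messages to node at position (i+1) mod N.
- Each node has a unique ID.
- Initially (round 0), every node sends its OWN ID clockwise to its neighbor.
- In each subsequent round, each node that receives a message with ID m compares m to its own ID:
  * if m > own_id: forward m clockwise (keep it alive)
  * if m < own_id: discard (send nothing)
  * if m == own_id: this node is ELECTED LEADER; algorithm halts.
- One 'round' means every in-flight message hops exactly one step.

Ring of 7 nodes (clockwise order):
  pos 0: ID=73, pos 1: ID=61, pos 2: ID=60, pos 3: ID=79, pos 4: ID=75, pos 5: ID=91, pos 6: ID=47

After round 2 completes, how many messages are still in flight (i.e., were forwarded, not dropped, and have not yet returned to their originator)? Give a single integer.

Round 1: pos1(id61) recv 73: fwd; pos2(id60) recv 61: fwd; pos3(id79) recv 60: drop; pos4(id75) recv 79: fwd; pos5(id91) recv 75: drop; pos6(id47) recv 91: fwd; pos0(id73) recv 47: drop
Round 2: pos2(id60) recv 73: fwd; pos3(id79) recv 61: drop; pos5(id91) recv 79: drop; pos0(id73) recv 91: fwd
After round 2: 2 messages still in flight

Answer: 2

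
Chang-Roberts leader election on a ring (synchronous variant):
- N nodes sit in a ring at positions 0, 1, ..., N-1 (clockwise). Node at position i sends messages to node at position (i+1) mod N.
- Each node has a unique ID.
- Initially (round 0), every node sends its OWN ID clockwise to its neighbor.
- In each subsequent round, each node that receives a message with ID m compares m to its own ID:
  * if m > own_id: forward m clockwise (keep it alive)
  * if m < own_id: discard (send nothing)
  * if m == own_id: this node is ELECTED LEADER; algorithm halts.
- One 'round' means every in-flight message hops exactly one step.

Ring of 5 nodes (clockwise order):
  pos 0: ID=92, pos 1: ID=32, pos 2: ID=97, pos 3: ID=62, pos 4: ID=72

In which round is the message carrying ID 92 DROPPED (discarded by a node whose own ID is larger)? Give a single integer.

Answer: 2

Derivation:
Round 1: pos1(id32) recv 92: fwd; pos2(id97) recv 32: drop; pos3(id62) recv 97: fwd; pos4(id72) recv 62: drop; pos0(id92) recv 72: drop
Round 2: pos2(id97) recv 92: drop; pos4(id72) recv 97: fwd
Round 3: pos0(id92) recv 97: fwd
Round 4: pos1(id32) recv 97: fwd
Round 5: pos2(id97) recv 97: ELECTED
Message ID 92 originates at pos 0; dropped at pos 2 in round 2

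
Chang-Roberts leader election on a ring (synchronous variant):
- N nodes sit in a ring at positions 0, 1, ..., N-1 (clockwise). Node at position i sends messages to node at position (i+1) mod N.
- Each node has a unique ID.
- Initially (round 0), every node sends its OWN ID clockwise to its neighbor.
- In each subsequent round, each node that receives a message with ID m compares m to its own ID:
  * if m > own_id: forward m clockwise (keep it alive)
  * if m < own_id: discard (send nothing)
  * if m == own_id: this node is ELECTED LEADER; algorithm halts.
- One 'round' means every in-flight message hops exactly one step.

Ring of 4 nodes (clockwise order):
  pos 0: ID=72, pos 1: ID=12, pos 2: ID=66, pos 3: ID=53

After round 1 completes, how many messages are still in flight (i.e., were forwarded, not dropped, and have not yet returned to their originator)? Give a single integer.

Round 1: pos1(id12) recv 72: fwd; pos2(id66) recv 12: drop; pos3(id53) recv 66: fwd; pos0(id72) recv 53: drop
After round 1: 2 messages still in flight

Answer: 2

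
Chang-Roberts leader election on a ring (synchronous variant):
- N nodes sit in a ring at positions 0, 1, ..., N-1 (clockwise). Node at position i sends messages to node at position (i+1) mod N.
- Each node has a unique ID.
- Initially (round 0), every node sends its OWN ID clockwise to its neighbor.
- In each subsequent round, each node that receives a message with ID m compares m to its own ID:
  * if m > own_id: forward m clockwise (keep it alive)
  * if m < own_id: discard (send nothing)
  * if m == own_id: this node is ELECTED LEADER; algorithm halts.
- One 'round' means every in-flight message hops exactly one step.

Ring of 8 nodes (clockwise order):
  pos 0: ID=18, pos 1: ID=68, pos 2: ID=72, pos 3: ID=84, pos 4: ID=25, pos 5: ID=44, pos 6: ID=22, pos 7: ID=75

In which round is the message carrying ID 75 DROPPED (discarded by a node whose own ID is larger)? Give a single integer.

Answer: 4

Derivation:
Round 1: pos1(id68) recv 18: drop; pos2(id72) recv 68: drop; pos3(id84) recv 72: drop; pos4(id25) recv 84: fwd; pos5(id44) recv 25: drop; pos6(id22) recv 44: fwd; pos7(id75) recv 22: drop; pos0(id18) recv 75: fwd
Round 2: pos5(id44) recv 84: fwd; pos7(id75) recv 44: drop; pos1(id68) recv 75: fwd
Round 3: pos6(id22) recv 84: fwd; pos2(id72) recv 75: fwd
Round 4: pos7(id75) recv 84: fwd; pos3(id84) recv 75: drop
Round 5: pos0(id18) recv 84: fwd
Round 6: pos1(id68) recv 84: fwd
Round 7: pos2(id72) recv 84: fwd
Round 8: pos3(id84) recv 84: ELECTED
Message ID 75 originates at pos 7; dropped at pos 3 in round 4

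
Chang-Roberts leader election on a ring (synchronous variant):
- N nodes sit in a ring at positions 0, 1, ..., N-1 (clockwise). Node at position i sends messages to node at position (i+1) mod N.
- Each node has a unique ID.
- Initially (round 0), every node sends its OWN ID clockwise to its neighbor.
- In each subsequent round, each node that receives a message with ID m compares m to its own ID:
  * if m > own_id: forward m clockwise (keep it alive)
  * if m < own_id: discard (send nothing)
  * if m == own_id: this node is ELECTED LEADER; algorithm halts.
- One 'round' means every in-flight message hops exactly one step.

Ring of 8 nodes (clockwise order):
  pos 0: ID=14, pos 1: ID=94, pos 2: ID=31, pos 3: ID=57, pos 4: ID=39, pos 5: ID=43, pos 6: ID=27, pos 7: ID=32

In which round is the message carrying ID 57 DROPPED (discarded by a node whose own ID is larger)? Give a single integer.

Answer: 6

Derivation:
Round 1: pos1(id94) recv 14: drop; pos2(id31) recv 94: fwd; pos3(id57) recv 31: drop; pos4(id39) recv 57: fwd; pos5(id43) recv 39: drop; pos6(id27) recv 43: fwd; pos7(id32) recv 27: drop; pos0(id14) recv 32: fwd
Round 2: pos3(id57) recv 94: fwd; pos5(id43) recv 57: fwd; pos7(id32) recv 43: fwd; pos1(id94) recv 32: drop
Round 3: pos4(id39) recv 94: fwd; pos6(id27) recv 57: fwd; pos0(id14) recv 43: fwd
Round 4: pos5(id43) recv 94: fwd; pos7(id32) recv 57: fwd; pos1(id94) recv 43: drop
Round 5: pos6(id27) recv 94: fwd; pos0(id14) recv 57: fwd
Round 6: pos7(id32) recv 94: fwd; pos1(id94) recv 57: drop
Round 7: pos0(id14) recv 94: fwd
Round 8: pos1(id94) recv 94: ELECTED
Message ID 57 originates at pos 3; dropped at pos 1 in round 6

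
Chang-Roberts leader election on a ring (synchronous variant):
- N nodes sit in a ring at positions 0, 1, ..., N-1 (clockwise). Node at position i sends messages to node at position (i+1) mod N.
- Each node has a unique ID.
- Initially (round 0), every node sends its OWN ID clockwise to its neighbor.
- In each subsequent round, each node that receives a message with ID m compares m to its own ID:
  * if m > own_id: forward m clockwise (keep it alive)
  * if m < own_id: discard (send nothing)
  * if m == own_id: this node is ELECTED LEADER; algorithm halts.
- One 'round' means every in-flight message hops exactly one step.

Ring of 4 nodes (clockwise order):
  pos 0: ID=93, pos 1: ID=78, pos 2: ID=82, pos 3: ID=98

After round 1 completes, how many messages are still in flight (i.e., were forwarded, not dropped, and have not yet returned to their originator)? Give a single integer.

Answer: 2

Derivation:
Round 1: pos1(id78) recv 93: fwd; pos2(id82) recv 78: drop; pos3(id98) recv 82: drop; pos0(id93) recv 98: fwd
After round 1: 2 messages still in flight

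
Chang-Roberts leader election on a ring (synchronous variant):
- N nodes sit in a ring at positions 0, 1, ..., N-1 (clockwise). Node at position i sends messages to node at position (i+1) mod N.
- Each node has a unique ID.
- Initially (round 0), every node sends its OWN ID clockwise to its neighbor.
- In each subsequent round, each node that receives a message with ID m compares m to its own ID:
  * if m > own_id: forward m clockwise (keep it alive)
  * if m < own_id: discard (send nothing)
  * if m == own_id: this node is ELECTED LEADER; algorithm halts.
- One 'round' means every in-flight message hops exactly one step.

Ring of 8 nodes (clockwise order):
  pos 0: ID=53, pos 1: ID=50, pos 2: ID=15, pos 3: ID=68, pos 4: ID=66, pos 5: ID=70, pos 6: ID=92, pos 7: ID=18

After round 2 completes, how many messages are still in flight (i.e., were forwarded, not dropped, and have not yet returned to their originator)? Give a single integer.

Round 1: pos1(id50) recv 53: fwd; pos2(id15) recv 50: fwd; pos3(id68) recv 15: drop; pos4(id66) recv 68: fwd; pos5(id70) recv 66: drop; pos6(id92) recv 70: drop; pos7(id18) recv 92: fwd; pos0(id53) recv 18: drop
Round 2: pos2(id15) recv 53: fwd; pos3(id68) recv 50: drop; pos5(id70) recv 68: drop; pos0(id53) recv 92: fwd
After round 2: 2 messages still in flight

Answer: 2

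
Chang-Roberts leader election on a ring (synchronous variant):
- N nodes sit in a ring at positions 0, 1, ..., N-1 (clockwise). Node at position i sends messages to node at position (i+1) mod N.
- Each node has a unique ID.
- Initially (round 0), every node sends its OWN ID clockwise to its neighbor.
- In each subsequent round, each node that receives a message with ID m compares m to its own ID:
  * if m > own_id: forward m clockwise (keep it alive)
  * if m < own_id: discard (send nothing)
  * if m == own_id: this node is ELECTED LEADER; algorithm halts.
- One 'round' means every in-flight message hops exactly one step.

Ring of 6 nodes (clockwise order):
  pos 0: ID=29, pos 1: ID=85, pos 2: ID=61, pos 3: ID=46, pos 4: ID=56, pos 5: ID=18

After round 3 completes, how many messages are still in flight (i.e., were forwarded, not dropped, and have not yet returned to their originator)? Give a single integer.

Answer: 2

Derivation:
Round 1: pos1(id85) recv 29: drop; pos2(id61) recv 85: fwd; pos3(id46) recv 61: fwd; pos4(id56) recv 46: drop; pos5(id18) recv 56: fwd; pos0(id29) recv 18: drop
Round 2: pos3(id46) recv 85: fwd; pos4(id56) recv 61: fwd; pos0(id29) recv 56: fwd
Round 3: pos4(id56) recv 85: fwd; pos5(id18) recv 61: fwd; pos1(id85) recv 56: drop
After round 3: 2 messages still in flight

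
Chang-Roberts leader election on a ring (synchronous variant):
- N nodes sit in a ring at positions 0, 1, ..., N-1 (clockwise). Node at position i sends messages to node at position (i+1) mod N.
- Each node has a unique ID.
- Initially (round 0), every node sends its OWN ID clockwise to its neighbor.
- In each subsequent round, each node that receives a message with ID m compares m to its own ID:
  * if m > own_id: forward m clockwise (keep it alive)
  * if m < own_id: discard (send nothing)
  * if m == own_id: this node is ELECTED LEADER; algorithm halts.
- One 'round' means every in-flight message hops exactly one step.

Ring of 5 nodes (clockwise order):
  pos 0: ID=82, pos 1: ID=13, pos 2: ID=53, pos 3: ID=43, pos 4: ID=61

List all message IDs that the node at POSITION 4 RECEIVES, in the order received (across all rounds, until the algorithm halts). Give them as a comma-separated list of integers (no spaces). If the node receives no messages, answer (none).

Round 1: pos1(id13) recv 82: fwd; pos2(id53) recv 13: drop; pos3(id43) recv 53: fwd; pos4(id61) recv 43: drop; pos0(id82) recv 61: drop
Round 2: pos2(id53) recv 82: fwd; pos4(id61) recv 53: drop
Round 3: pos3(id43) recv 82: fwd
Round 4: pos4(id61) recv 82: fwd
Round 5: pos0(id82) recv 82: ELECTED

Answer: 43,53,82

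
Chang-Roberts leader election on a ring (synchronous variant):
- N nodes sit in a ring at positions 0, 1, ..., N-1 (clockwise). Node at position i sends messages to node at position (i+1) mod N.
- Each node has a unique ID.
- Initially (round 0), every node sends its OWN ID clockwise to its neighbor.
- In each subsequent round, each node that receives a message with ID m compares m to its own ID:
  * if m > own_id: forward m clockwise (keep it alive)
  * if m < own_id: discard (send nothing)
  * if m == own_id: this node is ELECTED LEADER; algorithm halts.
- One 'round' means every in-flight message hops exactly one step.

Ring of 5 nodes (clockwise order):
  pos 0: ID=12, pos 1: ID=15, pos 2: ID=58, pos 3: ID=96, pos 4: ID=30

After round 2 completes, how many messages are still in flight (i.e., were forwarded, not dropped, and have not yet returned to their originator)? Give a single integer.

Round 1: pos1(id15) recv 12: drop; pos2(id58) recv 15: drop; pos3(id96) recv 58: drop; pos4(id30) recv 96: fwd; pos0(id12) recv 30: fwd
Round 2: pos0(id12) recv 96: fwd; pos1(id15) recv 30: fwd
After round 2: 2 messages still in flight

Answer: 2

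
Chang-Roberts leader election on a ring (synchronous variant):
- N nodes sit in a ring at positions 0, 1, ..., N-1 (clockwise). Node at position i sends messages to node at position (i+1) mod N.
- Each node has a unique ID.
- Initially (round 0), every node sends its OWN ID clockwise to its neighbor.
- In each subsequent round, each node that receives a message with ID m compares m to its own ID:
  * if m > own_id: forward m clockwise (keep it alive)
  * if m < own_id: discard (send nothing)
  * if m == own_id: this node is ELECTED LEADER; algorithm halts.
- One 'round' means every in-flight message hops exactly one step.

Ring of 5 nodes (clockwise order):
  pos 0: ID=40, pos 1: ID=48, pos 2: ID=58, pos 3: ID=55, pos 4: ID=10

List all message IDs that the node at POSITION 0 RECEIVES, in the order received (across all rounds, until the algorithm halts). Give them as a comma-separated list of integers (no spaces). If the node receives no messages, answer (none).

Answer: 10,55,58

Derivation:
Round 1: pos1(id48) recv 40: drop; pos2(id58) recv 48: drop; pos3(id55) recv 58: fwd; pos4(id10) recv 55: fwd; pos0(id40) recv 10: drop
Round 2: pos4(id10) recv 58: fwd; pos0(id40) recv 55: fwd
Round 3: pos0(id40) recv 58: fwd; pos1(id48) recv 55: fwd
Round 4: pos1(id48) recv 58: fwd; pos2(id58) recv 55: drop
Round 5: pos2(id58) recv 58: ELECTED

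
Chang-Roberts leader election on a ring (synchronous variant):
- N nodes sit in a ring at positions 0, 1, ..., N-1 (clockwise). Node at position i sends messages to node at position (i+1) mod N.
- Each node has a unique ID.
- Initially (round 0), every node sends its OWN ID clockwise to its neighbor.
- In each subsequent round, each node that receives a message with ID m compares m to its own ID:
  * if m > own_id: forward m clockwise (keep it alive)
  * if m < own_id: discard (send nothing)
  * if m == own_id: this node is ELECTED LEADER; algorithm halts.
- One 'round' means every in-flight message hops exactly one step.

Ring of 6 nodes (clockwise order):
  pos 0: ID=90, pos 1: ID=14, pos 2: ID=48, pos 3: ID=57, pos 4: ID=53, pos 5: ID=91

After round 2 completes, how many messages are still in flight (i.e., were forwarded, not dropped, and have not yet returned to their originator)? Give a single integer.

Answer: 2

Derivation:
Round 1: pos1(id14) recv 90: fwd; pos2(id48) recv 14: drop; pos3(id57) recv 48: drop; pos4(id53) recv 57: fwd; pos5(id91) recv 53: drop; pos0(id90) recv 91: fwd
Round 2: pos2(id48) recv 90: fwd; pos5(id91) recv 57: drop; pos1(id14) recv 91: fwd
After round 2: 2 messages still in flight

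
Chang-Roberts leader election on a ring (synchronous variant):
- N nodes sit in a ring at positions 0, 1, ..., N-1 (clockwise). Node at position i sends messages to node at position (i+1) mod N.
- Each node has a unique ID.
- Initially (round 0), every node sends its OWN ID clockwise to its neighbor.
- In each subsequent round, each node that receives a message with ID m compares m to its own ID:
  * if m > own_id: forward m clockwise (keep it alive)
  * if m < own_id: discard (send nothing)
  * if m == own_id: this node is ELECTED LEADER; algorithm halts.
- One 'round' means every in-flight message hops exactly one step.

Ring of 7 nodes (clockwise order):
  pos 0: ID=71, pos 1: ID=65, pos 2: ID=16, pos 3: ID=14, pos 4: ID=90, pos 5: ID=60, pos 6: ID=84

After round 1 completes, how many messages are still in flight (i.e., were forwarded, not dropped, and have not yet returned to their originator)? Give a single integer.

Answer: 5

Derivation:
Round 1: pos1(id65) recv 71: fwd; pos2(id16) recv 65: fwd; pos3(id14) recv 16: fwd; pos4(id90) recv 14: drop; pos5(id60) recv 90: fwd; pos6(id84) recv 60: drop; pos0(id71) recv 84: fwd
After round 1: 5 messages still in flight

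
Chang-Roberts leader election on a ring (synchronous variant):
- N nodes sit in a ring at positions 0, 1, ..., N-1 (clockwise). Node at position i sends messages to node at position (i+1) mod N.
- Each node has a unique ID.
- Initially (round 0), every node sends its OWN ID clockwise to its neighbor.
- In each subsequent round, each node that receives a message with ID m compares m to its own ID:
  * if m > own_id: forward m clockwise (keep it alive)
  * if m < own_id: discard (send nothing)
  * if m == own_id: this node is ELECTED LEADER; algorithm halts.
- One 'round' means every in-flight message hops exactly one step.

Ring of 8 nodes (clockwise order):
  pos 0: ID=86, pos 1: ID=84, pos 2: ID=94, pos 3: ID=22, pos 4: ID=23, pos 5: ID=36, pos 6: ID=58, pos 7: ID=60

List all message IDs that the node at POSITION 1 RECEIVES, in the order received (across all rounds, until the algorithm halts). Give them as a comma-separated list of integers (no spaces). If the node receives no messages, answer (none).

Answer: 86,94

Derivation:
Round 1: pos1(id84) recv 86: fwd; pos2(id94) recv 84: drop; pos3(id22) recv 94: fwd; pos4(id23) recv 22: drop; pos5(id36) recv 23: drop; pos6(id58) recv 36: drop; pos7(id60) recv 58: drop; pos0(id86) recv 60: drop
Round 2: pos2(id94) recv 86: drop; pos4(id23) recv 94: fwd
Round 3: pos5(id36) recv 94: fwd
Round 4: pos6(id58) recv 94: fwd
Round 5: pos7(id60) recv 94: fwd
Round 6: pos0(id86) recv 94: fwd
Round 7: pos1(id84) recv 94: fwd
Round 8: pos2(id94) recv 94: ELECTED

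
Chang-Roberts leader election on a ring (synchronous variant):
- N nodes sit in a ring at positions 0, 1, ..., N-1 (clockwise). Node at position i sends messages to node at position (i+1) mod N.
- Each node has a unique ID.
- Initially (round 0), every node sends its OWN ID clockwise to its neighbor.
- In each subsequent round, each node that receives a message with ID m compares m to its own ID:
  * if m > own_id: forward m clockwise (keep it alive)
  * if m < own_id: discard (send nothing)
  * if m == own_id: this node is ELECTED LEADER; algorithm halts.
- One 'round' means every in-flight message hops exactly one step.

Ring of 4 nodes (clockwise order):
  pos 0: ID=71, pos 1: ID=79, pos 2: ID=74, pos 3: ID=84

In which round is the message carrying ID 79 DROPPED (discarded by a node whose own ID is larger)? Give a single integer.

Round 1: pos1(id79) recv 71: drop; pos2(id74) recv 79: fwd; pos3(id84) recv 74: drop; pos0(id71) recv 84: fwd
Round 2: pos3(id84) recv 79: drop; pos1(id79) recv 84: fwd
Round 3: pos2(id74) recv 84: fwd
Round 4: pos3(id84) recv 84: ELECTED
Message ID 79 originates at pos 1; dropped at pos 3 in round 2

Answer: 2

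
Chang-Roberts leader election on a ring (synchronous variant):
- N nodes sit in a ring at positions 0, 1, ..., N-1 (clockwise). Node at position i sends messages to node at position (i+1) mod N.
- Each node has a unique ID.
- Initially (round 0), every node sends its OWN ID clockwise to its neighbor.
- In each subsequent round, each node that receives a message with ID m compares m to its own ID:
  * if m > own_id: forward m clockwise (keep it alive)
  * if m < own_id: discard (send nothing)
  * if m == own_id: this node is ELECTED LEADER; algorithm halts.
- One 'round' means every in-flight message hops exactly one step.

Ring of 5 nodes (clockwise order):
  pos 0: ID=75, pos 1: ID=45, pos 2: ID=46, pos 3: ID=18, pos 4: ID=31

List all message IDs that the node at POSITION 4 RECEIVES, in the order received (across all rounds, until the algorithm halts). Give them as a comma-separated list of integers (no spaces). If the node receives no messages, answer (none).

Answer: 18,46,75

Derivation:
Round 1: pos1(id45) recv 75: fwd; pos2(id46) recv 45: drop; pos3(id18) recv 46: fwd; pos4(id31) recv 18: drop; pos0(id75) recv 31: drop
Round 2: pos2(id46) recv 75: fwd; pos4(id31) recv 46: fwd
Round 3: pos3(id18) recv 75: fwd; pos0(id75) recv 46: drop
Round 4: pos4(id31) recv 75: fwd
Round 5: pos0(id75) recv 75: ELECTED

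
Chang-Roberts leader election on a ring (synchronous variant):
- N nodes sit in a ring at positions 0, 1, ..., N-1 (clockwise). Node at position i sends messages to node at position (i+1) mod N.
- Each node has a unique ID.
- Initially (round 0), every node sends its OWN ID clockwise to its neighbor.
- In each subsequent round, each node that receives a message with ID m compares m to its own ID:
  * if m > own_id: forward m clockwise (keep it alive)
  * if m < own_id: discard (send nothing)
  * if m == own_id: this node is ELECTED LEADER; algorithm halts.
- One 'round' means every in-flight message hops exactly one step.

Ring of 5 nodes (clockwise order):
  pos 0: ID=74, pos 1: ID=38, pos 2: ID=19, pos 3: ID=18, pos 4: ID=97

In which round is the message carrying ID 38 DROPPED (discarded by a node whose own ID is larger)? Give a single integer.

Answer: 3

Derivation:
Round 1: pos1(id38) recv 74: fwd; pos2(id19) recv 38: fwd; pos3(id18) recv 19: fwd; pos4(id97) recv 18: drop; pos0(id74) recv 97: fwd
Round 2: pos2(id19) recv 74: fwd; pos3(id18) recv 38: fwd; pos4(id97) recv 19: drop; pos1(id38) recv 97: fwd
Round 3: pos3(id18) recv 74: fwd; pos4(id97) recv 38: drop; pos2(id19) recv 97: fwd
Round 4: pos4(id97) recv 74: drop; pos3(id18) recv 97: fwd
Round 5: pos4(id97) recv 97: ELECTED
Message ID 38 originates at pos 1; dropped at pos 4 in round 3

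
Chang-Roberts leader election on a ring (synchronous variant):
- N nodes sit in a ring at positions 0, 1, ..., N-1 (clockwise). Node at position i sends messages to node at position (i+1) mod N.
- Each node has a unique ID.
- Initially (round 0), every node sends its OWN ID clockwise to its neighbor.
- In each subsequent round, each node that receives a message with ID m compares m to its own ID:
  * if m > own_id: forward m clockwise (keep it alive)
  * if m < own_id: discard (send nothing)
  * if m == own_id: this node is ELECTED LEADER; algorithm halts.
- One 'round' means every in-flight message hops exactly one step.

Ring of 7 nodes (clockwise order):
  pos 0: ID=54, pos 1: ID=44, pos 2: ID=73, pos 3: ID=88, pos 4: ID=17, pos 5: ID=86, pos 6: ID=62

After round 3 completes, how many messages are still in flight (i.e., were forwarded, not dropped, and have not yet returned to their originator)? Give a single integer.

Round 1: pos1(id44) recv 54: fwd; pos2(id73) recv 44: drop; pos3(id88) recv 73: drop; pos4(id17) recv 88: fwd; pos5(id86) recv 17: drop; pos6(id62) recv 86: fwd; pos0(id54) recv 62: fwd
Round 2: pos2(id73) recv 54: drop; pos5(id86) recv 88: fwd; pos0(id54) recv 86: fwd; pos1(id44) recv 62: fwd
Round 3: pos6(id62) recv 88: fwd; pos1(id44) recv 86: fwd; pos2(id73) recv 62: drop
After round 3: 2 messages still in flight

Answer: 2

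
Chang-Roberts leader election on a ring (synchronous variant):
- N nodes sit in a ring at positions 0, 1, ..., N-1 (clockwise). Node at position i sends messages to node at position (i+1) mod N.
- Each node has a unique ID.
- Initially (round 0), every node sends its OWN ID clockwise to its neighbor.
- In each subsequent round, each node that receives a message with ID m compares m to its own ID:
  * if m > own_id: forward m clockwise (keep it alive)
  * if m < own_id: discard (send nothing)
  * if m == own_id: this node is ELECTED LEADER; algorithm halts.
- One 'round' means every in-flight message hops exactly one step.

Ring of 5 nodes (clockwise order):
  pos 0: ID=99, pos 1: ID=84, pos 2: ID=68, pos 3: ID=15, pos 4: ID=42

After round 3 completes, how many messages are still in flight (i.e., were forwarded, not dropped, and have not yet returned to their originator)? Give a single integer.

Answer: 2

Derivation:
Round 1: pos1(id84) recv 99: fwd; pos2(id68) recv 84: fwd; pos3(id15) recv 68: fwd; pos4(id42) recv 15: drop; pos0(id99) recv 42: drop
Round 2: pos2(id68) recv 99: fwd; pos3(id15) recv 84: fwd; pos4(id42) recv 68: fwd
Round 3: pos3(id15) recv 99: fwd; pos4(id42) recv 84: fwd; pos0(id99) recv 68: drop
After round 3: 2 messages still in flight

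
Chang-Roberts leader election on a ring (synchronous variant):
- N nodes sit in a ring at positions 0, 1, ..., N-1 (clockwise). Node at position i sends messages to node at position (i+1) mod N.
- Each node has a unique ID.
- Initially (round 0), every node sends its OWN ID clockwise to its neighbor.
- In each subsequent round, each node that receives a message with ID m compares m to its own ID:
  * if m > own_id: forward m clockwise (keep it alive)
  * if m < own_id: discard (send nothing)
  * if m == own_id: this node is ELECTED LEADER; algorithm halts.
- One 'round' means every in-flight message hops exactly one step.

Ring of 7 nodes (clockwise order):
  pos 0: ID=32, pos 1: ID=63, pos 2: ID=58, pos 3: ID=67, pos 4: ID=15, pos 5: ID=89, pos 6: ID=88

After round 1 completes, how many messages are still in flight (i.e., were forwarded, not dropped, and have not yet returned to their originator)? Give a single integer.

Round 1: pos1(id63) recv 32: drop; pos2(id58) recv 63: fwd; pos3(id67) recv 58: drop; pos4(id15) recv 67: fwd; pos5(id89) recv 15: drop; pos6(id88) recv 89: fwd; pos0(id32) recv 88: fwd
After round 1: 4 messages still in flight

Answer: 4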